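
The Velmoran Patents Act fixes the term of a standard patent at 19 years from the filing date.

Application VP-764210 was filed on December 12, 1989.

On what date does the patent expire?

Filing date + 19 years → 12 December 2008.

December 12, 2008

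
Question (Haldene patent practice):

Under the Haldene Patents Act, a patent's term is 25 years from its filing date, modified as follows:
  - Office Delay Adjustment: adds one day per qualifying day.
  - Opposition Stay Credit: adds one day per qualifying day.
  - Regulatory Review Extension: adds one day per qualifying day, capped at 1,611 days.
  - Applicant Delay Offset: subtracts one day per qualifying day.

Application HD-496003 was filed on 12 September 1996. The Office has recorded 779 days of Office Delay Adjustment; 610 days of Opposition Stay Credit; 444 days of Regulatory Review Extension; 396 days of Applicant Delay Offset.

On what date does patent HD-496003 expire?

2025-08-19

Base term: filing date + 25 years → 12 September 2021.
Office Delay Adjustment: +779 days → 31 October 2023.
Opposition Stay Credit: +610 days → 2 July 2025.
Regulatory Review Extension: 444 days (within the 1611-day cap) → +444 days → 19 September 2026.
Applicant Delay Offset: −396 days → 19 August 2025.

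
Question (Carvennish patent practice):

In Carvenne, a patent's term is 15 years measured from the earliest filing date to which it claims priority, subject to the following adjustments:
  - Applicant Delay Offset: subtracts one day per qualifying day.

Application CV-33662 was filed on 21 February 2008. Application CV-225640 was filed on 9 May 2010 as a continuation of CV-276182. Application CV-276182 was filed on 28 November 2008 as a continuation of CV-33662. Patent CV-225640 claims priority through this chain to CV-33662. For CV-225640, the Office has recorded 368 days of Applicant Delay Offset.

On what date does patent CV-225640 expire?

Earliest priority filing: 21 February 2008.
Base term: 21 February 2008 + 15 years → 21 February 2023.
Applicant Delay Offset: −368 days → 18 February 2022.

February 18, 2022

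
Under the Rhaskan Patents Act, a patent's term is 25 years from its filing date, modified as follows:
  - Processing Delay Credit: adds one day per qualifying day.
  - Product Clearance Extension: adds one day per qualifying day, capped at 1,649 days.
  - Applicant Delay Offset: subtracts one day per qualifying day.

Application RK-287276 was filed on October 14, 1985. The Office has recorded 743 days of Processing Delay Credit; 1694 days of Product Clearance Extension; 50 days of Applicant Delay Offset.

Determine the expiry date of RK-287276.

Base term: filing date + 25 years → 14 October 2010.
Processing Delay Credit: +743 days → 26 October 2012.
Product Clearance Extension: 1694 days claimed exceeds the 1649-day cap, so +1649 days → 2 May 2017.
Applicant Delay Offset: −50 days → 13 March 2017.

March 13, 2017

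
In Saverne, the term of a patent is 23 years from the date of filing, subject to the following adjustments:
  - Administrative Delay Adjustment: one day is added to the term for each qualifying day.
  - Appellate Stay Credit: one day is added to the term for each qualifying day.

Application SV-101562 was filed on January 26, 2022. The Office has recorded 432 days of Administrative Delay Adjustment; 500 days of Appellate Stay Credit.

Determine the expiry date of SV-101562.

2047-08-16

Base term: filing date + 23 years → 26 January 2045.
Administrative Delay Adjustment: +432 days → 3 April 2046.
Appellate Stay Credit: +500 days → 16 August 2047.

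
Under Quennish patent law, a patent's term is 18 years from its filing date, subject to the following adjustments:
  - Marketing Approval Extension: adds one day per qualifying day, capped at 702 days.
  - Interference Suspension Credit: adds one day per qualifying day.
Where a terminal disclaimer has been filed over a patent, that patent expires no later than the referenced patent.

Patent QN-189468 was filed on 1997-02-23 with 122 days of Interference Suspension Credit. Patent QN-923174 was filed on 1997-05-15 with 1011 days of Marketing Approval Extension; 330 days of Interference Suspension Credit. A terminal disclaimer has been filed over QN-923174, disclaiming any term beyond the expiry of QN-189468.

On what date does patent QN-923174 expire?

Natural term of QN-923174:
  Base: filing + 18 years → 15 May 2015.
  Marketing Approval Extension: 1011 days claimed exceeds the 702-day cap, so +702 days → 16 April 2017.
  Interference Suspension Credit: +330 days → 12 March 2018.
Expiry of referenced patent QN-189468:
  Base: filing + 18 years → 23 February 2015.
  Interference Suspension Credit: +122 days → 25 June 2015.
Terminal disclaimer: QN-923174 expires on the earlier of 12 March 2018 and 25 June 2015.

June 25, 2015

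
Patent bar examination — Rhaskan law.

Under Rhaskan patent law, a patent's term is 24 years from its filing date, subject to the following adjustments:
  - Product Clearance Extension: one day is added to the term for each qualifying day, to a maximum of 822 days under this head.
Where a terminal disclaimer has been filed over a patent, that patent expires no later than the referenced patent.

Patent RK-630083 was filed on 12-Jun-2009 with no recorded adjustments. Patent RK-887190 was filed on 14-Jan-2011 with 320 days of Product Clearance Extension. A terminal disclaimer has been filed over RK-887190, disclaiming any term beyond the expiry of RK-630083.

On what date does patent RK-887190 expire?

Natural term of RK-887190:
  Base: filing + 24 years → 14 January 2035.
  Product Clearance Extension: 320 days (within the 822-day cap) → +320 days → 30 November 2035.
Expiry of referenced patent RK-630083:
  Base: filing + 24 years → 12 June 2033.
Terminal disclaimer: RK-887190 expires on the earlier of 30 November 2035 and 12 June 2033.

June 12, 2033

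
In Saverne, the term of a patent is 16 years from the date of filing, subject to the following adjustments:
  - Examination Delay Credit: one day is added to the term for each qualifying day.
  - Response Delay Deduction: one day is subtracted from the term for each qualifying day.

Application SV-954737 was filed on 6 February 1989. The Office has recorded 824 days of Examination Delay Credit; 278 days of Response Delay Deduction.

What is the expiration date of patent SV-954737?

Base term: filing date + 16 years → 6 February 2005.
Examination Delay Credit: +824 days → 11 May 2007.
Response Delay Deduction: −278 days → 6 August 2006.

August 6, 2006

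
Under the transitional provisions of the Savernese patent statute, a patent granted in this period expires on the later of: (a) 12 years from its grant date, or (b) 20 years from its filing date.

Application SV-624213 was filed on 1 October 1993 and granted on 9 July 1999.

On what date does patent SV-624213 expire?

(a) grant + 12 years → 9 July 2011.
(b) filing + 20 years → 1 October 2013.
Later of the two: 1 October 2013.

2013-10-01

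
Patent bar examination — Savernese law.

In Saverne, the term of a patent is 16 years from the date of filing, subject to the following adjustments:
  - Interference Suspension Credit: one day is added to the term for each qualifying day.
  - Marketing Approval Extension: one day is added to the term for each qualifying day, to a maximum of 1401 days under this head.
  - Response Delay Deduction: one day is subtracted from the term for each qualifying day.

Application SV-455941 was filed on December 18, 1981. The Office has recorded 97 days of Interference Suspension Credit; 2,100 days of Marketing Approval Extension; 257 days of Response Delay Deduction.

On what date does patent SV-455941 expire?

Base term: filing date + 16 years → 18 December 1997.
Interference Suspension Credit: +97 days → 25 March 1998.
Marketing Approval Extension: 2100 days claimed exceeds the 1401-day cap, so +1401 days → 24 January 2002.
Response Delay Deduction: −257 days → 12 May 2001.

2001-05-12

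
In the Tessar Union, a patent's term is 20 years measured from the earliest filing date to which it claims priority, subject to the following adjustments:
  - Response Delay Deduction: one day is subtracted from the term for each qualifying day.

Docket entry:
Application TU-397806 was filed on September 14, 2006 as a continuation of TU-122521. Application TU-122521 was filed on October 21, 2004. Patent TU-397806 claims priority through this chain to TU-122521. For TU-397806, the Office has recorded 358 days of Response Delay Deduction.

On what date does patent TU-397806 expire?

Earliest priority filing: 21 October 2004.
Base term: 21 October 2004 + 20 years → 21 October 2024.
Response Delay Deduction: −358 days → 29 October 2023.

October 29, 2023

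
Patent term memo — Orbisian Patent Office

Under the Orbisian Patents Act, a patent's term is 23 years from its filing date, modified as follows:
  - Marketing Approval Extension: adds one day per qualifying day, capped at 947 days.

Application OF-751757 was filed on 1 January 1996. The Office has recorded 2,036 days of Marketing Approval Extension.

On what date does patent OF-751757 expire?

Base term: filing date + 23 years → 1 January 2019.
Marketing Approval Extension: 2036 days claimed exceeds the 947-day cap, so +947 days → 5 August 2021.

2021-08-05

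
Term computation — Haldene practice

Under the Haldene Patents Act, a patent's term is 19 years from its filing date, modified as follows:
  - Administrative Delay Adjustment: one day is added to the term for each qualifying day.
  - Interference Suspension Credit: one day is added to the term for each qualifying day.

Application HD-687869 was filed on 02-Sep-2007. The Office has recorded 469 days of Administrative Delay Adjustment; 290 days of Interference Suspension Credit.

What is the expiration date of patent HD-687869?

Base term: filing date + 19 years → 2 September 2026.
Administrative Delay Adjustment: +469 days → 15 December 2027.
Interference Suspension Credit: +290 days → 30 September 2028.

2028-09-30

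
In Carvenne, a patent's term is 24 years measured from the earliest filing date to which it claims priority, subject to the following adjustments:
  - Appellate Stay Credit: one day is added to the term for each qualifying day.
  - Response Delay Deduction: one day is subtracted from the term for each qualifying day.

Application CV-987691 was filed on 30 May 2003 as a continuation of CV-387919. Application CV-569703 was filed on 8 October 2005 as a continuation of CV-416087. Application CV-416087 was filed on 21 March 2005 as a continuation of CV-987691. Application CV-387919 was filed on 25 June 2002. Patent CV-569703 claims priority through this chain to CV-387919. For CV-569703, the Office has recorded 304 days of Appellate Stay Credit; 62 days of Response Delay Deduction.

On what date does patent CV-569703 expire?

Earliest priority filing: 25 June 2002.
Base term: 25 June 2002 + 24 years → 25 June 2026.
Appellate Stay Credit: +304 days → 25 April 2027.
Response Delay Deduction: −62 days → 22 February 2027.

February 22, 2027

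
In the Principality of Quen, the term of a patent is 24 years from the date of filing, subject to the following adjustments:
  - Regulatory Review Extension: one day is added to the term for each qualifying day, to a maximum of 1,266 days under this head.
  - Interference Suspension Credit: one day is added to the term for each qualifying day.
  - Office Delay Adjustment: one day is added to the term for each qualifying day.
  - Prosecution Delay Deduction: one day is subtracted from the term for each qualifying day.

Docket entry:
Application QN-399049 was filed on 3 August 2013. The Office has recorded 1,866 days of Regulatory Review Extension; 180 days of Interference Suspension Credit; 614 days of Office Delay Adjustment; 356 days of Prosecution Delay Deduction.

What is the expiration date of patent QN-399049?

Base term: filing date + 24 years → 3 August 2037.
Regulatory Review Extension: 1866 days claimed exceeds the 1266-day cap, so +1266 days → 20 January 2041.
Interference Suspension Credit: +180 days → 19 July 2041.
Office Delay Adjustment: +614 days → 25 March 2043.
Prosecution Delay Deduction: −356 days → 3 April 2042.

April 3, 2042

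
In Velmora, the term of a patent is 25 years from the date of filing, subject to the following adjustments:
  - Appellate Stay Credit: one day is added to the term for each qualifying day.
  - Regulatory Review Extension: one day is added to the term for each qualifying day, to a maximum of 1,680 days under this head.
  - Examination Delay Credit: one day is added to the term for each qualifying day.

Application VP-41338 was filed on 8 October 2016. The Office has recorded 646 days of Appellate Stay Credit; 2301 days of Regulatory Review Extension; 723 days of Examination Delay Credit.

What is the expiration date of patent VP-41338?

Base term: filing date + 25 years → 8 October 2041.
Appellate Stay Credit: +646 days → 16 July 2043.
Regulatory Review Extension: 2301 days claimed exceeds the 1680-day cap, so +1680 days → 20 February 2048.
Examination Delay Credit: +723 days → 12 February 2050.

February 12, 2050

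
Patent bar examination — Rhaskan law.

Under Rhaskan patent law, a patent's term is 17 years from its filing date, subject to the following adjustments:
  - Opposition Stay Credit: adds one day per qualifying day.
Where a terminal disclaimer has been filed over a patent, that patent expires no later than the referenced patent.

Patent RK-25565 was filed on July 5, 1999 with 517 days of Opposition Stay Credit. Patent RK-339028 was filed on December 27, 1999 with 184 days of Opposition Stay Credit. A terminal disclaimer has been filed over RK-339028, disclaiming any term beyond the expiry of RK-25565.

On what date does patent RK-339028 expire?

June 29, 2017

Natural term of RK-339028:
  Base: filing + 17 years → 27 December 2016.
  Opposition Stay Credit: +184 days → 29 June 2017.
Expiry of referenced patent RK-25565:
  Base: filing + 17 years → 5 July 2016.
  Opposition Stay Credit: +517 days → 4 December 2017.
Terminal disclaimer: RK-339028 expires on the earlier of 29 June 2017 and 4 December 2017.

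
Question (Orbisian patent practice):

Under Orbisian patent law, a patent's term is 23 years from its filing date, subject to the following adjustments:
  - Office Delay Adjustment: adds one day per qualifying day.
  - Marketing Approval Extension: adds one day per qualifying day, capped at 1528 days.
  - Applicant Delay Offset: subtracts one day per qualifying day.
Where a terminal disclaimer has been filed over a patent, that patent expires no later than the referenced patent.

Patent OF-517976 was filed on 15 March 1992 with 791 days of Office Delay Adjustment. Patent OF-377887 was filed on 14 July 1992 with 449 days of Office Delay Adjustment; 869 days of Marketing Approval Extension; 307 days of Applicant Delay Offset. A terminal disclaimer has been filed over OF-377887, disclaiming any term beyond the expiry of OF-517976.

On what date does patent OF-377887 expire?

Natural term of OF-377887:
  Base: filing + 23 years → 14 July 2015.
  Office Delay Adjustment: +449 days → 5 October 2016.
  Marketing Approval Extension: 869 days (within the 1528-day cap) → +869 days → 21 February 2019.
  Applicant Delay Offset: −307 days → 20 April 2018.
Expiry of referenced patent OF-517976:
  Base: filing + 23 years → 15 March 2015.
  Office Delay Adjustment: +791 days → 14 May 2017.
Terminal disclaimer: OF-377887 expires on the earlier of 20 April 2018 and 14 May 2017.

May 14, 2017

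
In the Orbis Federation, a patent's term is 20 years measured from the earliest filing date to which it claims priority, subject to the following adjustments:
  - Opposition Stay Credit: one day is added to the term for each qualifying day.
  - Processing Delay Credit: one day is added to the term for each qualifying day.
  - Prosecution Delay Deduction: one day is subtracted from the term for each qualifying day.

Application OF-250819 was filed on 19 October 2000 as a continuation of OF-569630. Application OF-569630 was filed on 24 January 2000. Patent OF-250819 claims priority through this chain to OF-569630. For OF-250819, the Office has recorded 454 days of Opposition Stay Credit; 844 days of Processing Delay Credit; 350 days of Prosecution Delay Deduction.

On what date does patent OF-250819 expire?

August 29, 2022

Earliest priority filing: 24 January 2000.
Base term: 24 January 2000 + 20 years → 24 January 2020.
Opposition Stay Credit: +454 days → 22 April 2021.
Processing Delay Credit: +844 days → 14 August 2023.
Prosecution Delay Deduction: −350 days → 29 August 2022.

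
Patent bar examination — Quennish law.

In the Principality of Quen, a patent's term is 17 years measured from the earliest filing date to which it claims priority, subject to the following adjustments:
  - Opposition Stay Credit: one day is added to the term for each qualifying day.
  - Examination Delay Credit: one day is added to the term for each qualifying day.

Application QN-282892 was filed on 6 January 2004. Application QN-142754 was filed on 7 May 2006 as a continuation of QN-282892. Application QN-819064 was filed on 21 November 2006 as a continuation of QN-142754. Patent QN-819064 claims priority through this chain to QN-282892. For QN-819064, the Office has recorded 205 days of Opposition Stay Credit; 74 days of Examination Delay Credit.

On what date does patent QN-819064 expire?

October 12, 2021

Earliest priority filing: 6 January 2004.
Base term: 6 January 2004 + 17 years → 6 January 2021.
Opposition Stay Credit: +205 days → 30 July 2021.
Examination Delay Credit: +74 days → 12 October 2021.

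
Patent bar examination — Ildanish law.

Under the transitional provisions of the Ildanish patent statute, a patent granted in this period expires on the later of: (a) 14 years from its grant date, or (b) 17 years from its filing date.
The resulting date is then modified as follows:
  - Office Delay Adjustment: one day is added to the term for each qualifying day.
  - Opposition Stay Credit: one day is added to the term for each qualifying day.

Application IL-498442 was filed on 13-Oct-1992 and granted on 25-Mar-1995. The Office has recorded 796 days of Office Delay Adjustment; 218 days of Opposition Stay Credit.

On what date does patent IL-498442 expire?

(a) grant + 14 years → 25 March 2009.
(b) filing + 17 years → 13 October 2009.
Later of the two: 13 October 2009.
Office Delay Adjustment: +796 days → 18 December 2011.
Opposition Stay Credit: +218 days → 23 July 2012.

July 23, 2012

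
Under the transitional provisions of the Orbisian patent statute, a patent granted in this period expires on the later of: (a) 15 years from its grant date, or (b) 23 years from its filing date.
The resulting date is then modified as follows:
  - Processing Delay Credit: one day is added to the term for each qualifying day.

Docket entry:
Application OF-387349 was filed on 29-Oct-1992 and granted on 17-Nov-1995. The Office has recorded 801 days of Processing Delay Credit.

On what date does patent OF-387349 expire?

2018-01-07

(a) grant + 15 years → 17 November 2010.
(b) filing + 23 years → 29 October 2015.
Later of the two: 29 October 2015.
Processing Delay Credit: +801 days → 7 January 2018.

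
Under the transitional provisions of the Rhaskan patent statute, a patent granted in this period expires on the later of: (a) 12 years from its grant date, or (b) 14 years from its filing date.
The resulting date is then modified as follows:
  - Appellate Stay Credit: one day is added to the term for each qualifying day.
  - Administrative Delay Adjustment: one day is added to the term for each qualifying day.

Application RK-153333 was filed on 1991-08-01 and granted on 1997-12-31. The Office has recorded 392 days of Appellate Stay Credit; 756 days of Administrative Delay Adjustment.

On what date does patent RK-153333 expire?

2013-02-21

(a) grant + 12 years → 31 December 2009.
(b) filing + 14 years → 1 August 2005.
Later of the two: 31 December 2009.
Appellate Stay Credit: +392 days → 27 January 2011.
Administrative Delay Adjustment: +756 days → 21 February 2013.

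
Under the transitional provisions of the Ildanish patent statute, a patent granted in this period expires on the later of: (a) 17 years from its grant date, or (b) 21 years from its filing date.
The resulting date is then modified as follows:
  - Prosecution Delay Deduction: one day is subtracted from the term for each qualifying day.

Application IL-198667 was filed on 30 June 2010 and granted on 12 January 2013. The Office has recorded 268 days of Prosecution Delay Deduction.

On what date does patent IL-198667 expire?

(a) grant + 17 years → 12 January 2030.
(b) filing + 21 years → 30 June 2031.
Later of the two: 30 June 2031.
Prosecution Delay Deduction: −268 days → 5 October 2030.

2030-10-05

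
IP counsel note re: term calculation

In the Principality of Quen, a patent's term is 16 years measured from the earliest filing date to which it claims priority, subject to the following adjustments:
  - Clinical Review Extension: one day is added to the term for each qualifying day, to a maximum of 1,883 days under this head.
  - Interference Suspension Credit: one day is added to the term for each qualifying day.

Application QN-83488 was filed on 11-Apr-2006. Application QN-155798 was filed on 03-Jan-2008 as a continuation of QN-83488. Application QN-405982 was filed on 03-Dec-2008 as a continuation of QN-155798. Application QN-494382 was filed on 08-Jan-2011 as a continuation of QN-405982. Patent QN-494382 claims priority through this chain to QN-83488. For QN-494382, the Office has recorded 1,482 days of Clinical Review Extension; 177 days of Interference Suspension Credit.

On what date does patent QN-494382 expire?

Earliest priority filing: 11 April 2006.
Base term: 11 April 2006 + 16 years → 11 April 2022.
Clinical Review Extension: 1482 days (within the 1883-day cap) → +1482 days → 2 May 2026.
Interference Suspension Credit: +177 days → 26 October 2026.

October 26, 2026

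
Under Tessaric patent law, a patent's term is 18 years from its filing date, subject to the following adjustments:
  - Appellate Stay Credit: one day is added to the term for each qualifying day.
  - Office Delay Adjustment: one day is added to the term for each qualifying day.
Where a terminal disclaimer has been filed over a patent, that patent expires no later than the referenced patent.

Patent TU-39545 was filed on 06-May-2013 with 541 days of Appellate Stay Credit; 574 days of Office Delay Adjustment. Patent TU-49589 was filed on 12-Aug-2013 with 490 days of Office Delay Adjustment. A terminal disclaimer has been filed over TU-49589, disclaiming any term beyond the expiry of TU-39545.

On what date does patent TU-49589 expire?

December 14, 2032

Natural term of TU-49589:
  Base: filing + 18 years → 12 August 2031.
  Office Delay Adjustment: +490 days → 14 December 2032.
Expiry of referenced patent TU-39545:
  Base: filing + 18 years → 6 May 2031.
  Appellate Stay Credit: +541 days → 28 October 2032.
  Office Delay Adjustment: +574 days → 25 May 2034.
Terminal disclaimer: TU-49589 expires on the earlier of 14 December 2032 and 25 May 2034.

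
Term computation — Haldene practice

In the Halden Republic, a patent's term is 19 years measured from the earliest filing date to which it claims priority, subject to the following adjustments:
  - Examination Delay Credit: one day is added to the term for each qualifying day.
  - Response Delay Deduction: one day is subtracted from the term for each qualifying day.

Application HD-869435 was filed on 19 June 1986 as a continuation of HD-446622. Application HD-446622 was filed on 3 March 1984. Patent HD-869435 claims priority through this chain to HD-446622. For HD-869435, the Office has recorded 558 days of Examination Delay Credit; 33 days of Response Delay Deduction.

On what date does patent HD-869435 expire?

August 9, 2004

Earliest priority filing: 3 March 1984.
Base term: 3 March 1984 + 19 years → 3 March 2003.
Examination Delay Credit: +558 days → 11 September 2004.
Response Delay Deduction: −33 days → 9 August 2004.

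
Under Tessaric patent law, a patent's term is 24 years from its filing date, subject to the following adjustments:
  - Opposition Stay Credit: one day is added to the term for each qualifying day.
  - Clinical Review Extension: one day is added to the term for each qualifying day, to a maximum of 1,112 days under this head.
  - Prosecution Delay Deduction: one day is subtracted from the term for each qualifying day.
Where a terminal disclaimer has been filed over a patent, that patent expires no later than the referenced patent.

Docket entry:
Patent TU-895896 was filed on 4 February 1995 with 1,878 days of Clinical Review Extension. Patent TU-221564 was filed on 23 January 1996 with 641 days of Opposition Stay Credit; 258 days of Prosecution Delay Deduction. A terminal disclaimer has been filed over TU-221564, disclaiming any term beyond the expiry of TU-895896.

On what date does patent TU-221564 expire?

Natural term of TU-221564:
  Base: filing + 24 years → 23 January 2020.
  Opposition Stay Credit: +641 days → 25 October 2021.
  Prosecution Delay Deduction: −258 days → 9 February 2021.
Expiry of referenced patent TU-895896:
  Base: filing + 24 years → 4 February 2019.
  Clinical Review Extension: 1878 days claimed exceeds the 1112-day cap, so +1112 days → 20 February 2022.
Terminal disclaimer: TU-221564 expires on the earlier of 9 February 2021 and 20 February 2022.

February 9, 2021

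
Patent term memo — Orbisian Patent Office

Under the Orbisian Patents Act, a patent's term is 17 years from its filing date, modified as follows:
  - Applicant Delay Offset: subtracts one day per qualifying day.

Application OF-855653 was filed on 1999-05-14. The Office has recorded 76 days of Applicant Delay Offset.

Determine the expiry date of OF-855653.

February 28, 2016

Base term: filing date + 17 years → 14 May 2016.
Applicant Delay Offset: −76 days → 28 February 2016.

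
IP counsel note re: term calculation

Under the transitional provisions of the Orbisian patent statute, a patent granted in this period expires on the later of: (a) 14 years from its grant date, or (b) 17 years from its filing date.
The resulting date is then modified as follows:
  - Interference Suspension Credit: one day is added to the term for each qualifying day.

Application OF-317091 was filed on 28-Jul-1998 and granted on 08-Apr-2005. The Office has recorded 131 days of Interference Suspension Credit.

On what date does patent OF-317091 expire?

2019-08-17

(a) grant + 14 years → 8 April 2019.
(b) filing + 17 years → 28 July 2015.
Later of the two: 8 April 2019.
Interference Suspension Credit: +131 days → 17 August 2019.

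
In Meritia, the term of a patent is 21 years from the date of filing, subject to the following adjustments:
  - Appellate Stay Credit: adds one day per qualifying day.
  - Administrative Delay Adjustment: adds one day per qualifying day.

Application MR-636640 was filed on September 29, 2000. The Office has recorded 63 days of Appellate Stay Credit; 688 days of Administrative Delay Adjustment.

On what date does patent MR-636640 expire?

October 20, 2023

Base term: filing date + 21 years → 29 September 2021.
Appellate Stay Credit: +63 days → 1 December 2021.
Administrative Delay Adjustment: +688 days → 20 October 2023.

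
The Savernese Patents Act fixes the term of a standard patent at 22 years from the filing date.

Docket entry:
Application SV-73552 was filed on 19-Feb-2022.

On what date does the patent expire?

Filing date + 22 years → 19 February 2044.

2044-02-19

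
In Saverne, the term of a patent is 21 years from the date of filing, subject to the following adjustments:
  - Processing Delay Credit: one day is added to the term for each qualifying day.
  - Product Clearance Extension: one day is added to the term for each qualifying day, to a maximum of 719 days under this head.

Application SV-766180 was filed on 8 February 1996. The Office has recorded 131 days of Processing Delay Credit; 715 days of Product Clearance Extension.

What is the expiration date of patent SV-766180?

2019-06-04

Base term: filing date + 21 years → 8 February 2017.
Processing Delay Credit: +131 days → 19 June 2017.
Product Clearance Extension: 715 days (within the 719-day cap) → +715 days → 4 June 2019.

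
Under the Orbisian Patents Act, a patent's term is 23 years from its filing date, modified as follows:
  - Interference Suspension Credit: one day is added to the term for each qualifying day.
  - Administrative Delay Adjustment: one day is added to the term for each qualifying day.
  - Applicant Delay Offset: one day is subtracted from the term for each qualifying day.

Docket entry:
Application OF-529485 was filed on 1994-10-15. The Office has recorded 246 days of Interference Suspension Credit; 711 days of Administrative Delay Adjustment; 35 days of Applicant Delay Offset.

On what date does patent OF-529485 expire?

April 24, 2020

Base term: filing date + 23 years → 15 October 2017.
Interference Suspension Credit: +246 days → 18 June 2018.
Administrative Delay Adjustment: +711 days → 29 May 2020.
Applicant Delay Offset: −35 days → 24 April 2020.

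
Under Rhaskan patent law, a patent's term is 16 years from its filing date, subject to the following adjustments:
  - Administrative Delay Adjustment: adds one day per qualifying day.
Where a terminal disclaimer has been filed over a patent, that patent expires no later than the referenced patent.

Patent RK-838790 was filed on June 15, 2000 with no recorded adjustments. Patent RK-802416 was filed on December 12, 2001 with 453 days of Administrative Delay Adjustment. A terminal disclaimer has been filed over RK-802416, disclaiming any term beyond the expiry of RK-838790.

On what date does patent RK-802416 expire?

June 15, 2016

Natural term of RK-802416:
  Base: filing + 16 years → 12 December 2017.
  Administrative Delay Adjustment: +453 days → 10 March 2019.
Expiry of referenced patent RK-838790:
  Base: filing + 16 years → 15 June 2016.
Terminal disclaimer: RK-802416 expires on the earlier of 10 March 2019 and 15 June 2016.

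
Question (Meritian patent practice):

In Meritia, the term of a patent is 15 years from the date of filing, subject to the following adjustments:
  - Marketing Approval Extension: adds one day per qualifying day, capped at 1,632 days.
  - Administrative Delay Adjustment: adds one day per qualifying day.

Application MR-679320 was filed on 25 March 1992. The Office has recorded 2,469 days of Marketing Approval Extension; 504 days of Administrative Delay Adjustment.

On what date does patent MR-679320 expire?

Base term: filing date + 15 years → 25 March 2007.
Marketing Approval Extension: 2469 days claimed exceeds the 1632-day cap, so +1632 days → 12 September 2011.
Administrative Delay Adjustment: +504 days → 28 January 2013.

January 28, 2013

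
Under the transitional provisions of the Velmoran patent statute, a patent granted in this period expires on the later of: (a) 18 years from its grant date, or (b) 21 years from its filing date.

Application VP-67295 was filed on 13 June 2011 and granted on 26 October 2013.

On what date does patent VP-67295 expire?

(a) grant + 18 years → 26 October 2031.
(b) filing + 21 years → 13 June 2032.
Later of the two: 13 June 2032.

2032-06-13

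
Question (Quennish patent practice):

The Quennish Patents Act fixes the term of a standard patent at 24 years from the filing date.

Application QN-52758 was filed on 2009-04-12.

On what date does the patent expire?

2033-04-12

Filing date + 24 years → 12 April 2033.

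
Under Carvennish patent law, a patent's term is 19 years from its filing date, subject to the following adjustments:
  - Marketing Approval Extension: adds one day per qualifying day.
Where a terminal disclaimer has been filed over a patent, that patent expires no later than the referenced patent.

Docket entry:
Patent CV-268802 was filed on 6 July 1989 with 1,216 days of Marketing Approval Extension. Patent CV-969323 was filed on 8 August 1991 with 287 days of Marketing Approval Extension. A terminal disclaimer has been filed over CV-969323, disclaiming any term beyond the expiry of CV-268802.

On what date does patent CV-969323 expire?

Natural term of CV-969323:
  Base: filing + 19 years → 8 August 2010.
  Marketing Approval Extension: +287 days → 22 May 2011.
Expiry of referenced patent CV-268802:
  Base: filing + 19 years → 6 July 2008.
  Marketing Approval Extension: +1216 days → 4 November 2011.
Terminal disclaimer: CV-969323 expires on the earlier of 22 May 2011 and 4 November 2011.

May 22, 2011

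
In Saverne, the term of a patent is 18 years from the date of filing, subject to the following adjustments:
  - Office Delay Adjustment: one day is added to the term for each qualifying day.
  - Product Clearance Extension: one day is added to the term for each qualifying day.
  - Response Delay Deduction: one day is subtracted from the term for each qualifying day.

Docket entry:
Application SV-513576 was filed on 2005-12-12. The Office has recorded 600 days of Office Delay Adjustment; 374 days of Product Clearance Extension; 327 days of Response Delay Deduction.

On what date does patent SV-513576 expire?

Base term: filing date + 18 years → 12 December 2023.
Office Delay Adjustment: +600 days → 3 August 2025.
Product Clearance Extension: +374 days → 12 August 2026.
Response Delay Deduction: −327 days → 19 September 2025.

2025-09-19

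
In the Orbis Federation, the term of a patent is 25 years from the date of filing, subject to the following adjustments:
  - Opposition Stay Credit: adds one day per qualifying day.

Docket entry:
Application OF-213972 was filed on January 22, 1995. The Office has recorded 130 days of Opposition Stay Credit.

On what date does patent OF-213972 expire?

2020-05-31

Base term: filing date + 25 years → 22 January 2020.
Opposition Stay Credit: +130 days → 31 May 2020.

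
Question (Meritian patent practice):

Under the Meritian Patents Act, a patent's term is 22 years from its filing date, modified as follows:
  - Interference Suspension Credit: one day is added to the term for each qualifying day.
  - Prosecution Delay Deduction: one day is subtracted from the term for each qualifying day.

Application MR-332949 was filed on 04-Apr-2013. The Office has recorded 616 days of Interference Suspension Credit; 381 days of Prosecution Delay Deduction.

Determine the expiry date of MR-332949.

Base term: filing date + 22 years → 4 April 2035.
Interference Suspension Credit: +616 days → 10 December 2036.
Prosecution Delay Deduction: −381 days → 25 November 2035.

November 25, 2035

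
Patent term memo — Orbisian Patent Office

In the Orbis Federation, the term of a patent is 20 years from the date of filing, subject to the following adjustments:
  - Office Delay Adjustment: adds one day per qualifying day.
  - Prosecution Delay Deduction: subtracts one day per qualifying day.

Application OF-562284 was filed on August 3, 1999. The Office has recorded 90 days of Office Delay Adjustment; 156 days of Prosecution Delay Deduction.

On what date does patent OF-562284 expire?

2019-05-29

Base term: filing date + 20 years → 3 August 2019.
Office Delay Adjustment: +90 days → 1 November 2019.
Prosecution Delay Deduction: −156 days → 29 May 2019.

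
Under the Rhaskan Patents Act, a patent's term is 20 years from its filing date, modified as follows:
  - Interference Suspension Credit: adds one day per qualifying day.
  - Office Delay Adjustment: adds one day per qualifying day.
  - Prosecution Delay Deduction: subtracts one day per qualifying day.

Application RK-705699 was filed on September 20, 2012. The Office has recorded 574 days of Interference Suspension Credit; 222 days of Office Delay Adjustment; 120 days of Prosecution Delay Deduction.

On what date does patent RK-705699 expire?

Base term: filing date + 20 years → 20 September 2032.
Interference Suspension Credit: +574 days → 17 April 2034.
Office Delay Adjustment: +222 days → 25 November 2034.
Prosecution Delay Deduction: −120 days → 28 July 2034.

July 28, 2034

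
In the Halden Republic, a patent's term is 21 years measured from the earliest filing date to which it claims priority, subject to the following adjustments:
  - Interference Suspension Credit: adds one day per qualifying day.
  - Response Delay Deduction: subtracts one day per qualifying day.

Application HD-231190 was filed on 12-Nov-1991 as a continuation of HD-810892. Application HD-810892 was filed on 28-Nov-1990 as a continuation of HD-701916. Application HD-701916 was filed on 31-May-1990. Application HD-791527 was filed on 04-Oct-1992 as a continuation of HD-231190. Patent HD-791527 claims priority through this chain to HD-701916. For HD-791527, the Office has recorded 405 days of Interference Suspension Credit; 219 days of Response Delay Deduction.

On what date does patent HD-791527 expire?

December 3, 2011

Earliest priority filing: 31 May 1990.
Base term: 31 May 1990 + 21 years → 31 May 2011.
Interference Suspension Credit: +405 days → 9 July 2012.
Response Delay Deduction: −219 days → 3 December 2011.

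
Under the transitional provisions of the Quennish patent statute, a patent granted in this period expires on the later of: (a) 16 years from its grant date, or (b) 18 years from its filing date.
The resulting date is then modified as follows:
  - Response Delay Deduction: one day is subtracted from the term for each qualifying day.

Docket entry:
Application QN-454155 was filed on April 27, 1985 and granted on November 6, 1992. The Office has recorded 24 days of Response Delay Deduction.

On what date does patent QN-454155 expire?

(a) grant + 16 years → 6 November 2008.
(b) filing + 18 years → 27 April 2003.
Later of the two: 6 November 2008.
Response Delay Deduction: −24 days → 13 October 2008.

October 13, 2008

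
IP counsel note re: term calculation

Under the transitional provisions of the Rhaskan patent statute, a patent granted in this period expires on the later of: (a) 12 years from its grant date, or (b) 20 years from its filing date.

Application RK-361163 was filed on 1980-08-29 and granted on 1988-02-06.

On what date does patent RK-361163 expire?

(a) grant + 12 years → 6 February 2000.
(b) filing + 20 years → 29 August 2000.
Later of the two: 29 August 2000.

August 29, 2000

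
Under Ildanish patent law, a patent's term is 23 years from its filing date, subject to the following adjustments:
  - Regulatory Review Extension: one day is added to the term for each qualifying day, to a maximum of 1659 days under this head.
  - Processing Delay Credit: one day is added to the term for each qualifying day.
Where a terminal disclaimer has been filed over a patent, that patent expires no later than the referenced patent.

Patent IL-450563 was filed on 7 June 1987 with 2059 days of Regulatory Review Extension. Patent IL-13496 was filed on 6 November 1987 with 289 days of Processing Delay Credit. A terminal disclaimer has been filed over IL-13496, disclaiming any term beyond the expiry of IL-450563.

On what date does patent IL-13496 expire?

Natural term of IL-13496:
  Base: filing + 23 years → 6 November 2010.
  Processing Delay Credit: +289 days → 22 August 2011.
Expiry of referenced patent IL-450563:
  Base: filing + 23 years → 7 June 2010.
  Regulatory Review Extension: 2059 days claimed exceeds the 1659-day cap, so +1659 days → 22 December 2014.
Terminal disclaimer: IL-13496 expires on the earlier of 22 August 2011 and 22 December 2014.

2011-08-22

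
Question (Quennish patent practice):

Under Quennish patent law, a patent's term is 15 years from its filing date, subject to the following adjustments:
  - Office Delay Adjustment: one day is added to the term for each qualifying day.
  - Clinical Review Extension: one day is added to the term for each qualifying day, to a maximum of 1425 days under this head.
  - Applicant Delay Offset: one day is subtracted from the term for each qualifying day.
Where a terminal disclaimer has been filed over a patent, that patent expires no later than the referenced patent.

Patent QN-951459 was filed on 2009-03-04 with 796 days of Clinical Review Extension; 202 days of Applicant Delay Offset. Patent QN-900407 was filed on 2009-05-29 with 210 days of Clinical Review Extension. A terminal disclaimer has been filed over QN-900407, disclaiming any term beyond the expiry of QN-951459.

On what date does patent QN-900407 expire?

December 25, 2024

Natural term of QN-900407:
  Base: filing + 15 years → 29 May 2024.
  Clinical Review Extension: 210 days (within the 1425-day cap) → +210 days → 25 December 2024.
Expiry of referenced patent QN-951459:
  Base: filing + 15 years → 4 March 2024.
  Clinical Review Extension: 796 days (within the 1425-day cap) → +796 days → 9 May 2026.
  Applicant Delay Offset: −202 days → 19 October 2025.
Terminal disclaimer: QN-900407 expires on the earlier of 25 December 2024 and 19 October 2025.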